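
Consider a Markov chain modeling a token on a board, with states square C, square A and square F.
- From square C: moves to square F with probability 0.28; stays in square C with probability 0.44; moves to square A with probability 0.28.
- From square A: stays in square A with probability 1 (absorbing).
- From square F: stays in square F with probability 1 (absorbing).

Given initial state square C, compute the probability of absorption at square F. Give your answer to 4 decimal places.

Let h(s) be the probability of absorption at square F starting from transient state s. Then h(square F) = 1 and h(square A) = 0. By first-step analysis:
h(square C) = 0.44·h(square C) + 0.28·0 + 0.28·1
Solving: h(square C) = 0.5000.
Starting from square C, the probability is 0.5000.

0.5000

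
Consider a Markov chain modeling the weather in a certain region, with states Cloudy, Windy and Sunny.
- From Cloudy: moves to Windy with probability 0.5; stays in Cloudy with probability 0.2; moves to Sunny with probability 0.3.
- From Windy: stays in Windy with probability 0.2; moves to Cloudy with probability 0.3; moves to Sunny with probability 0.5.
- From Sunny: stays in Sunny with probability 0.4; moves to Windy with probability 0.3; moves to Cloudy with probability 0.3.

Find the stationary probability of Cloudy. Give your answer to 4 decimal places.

Let the stationary distribution be π with π = πP and π_1 + π_2 + π_3 = 1.
π_1 = 0.2·π_1 + 0.3·π_2 + 0.3·π_3
π_2 = 0.5·π_1 + 0.2·π_2 + 0.3·π_3
Solving with the normalization constraint gives π = (0.2727, 0.3223, 0.4050).
So the stationary probability of Cloudy is 0.2727.

0.2727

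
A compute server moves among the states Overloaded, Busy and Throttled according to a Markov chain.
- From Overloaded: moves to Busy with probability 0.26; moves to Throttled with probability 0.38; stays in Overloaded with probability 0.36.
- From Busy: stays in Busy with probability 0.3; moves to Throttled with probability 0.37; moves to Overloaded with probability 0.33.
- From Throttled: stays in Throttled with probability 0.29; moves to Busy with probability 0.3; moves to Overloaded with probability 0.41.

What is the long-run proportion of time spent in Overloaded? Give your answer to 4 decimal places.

Let the stationary distribution be π with π = πP and π_1 + π_2 + π_3 = 1.
π_1 = 0.36·π_1 + 0.33·π_2 + 0.41·π_3
π_2 = 0.26·π_1 + 0.3·π_2 + 0.3·π_3
Solving with the normalization constraint gives π = (0.3687, 0.2853, 0.3460).
So the stationary probability of Overloaded is 0.3687.

0.3687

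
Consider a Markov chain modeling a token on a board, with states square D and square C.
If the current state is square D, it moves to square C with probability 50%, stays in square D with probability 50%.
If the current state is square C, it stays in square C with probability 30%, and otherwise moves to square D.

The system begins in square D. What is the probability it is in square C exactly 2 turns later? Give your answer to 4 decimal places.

0.4000

Sum over the intermediate state after 1 turn:
P = P(square D→square D)·P(square D→square C) + P(square D→square C)·P(square C→square C)
  = 0.5×0.5 + 0.5×0.3
  = 0.2500 + 0.1500 = 0.4000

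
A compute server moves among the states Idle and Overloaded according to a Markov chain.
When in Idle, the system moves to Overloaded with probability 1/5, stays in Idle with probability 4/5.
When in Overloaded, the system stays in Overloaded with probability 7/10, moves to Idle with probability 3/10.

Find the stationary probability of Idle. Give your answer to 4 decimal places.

0.6000

Let the stationary distribution be π with π = πP and π_1 + π_2 = 1.
π_1 = 0.8·π_1 + 0.3·π_2
Solving with the normalization constraint gives π = (0.6000, 0.4000).
So the stationary probability of Idle is 0.6000.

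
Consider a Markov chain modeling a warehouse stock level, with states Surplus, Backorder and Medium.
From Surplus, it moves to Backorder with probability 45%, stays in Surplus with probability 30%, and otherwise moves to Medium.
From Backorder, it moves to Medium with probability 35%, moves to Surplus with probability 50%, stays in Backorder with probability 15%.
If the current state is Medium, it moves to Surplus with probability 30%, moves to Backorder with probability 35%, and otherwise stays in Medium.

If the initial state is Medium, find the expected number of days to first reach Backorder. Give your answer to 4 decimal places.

2.6316

Let t(s) be the expected number of days to first reach Backorder from state s, with t(Backorder) = 0. Conditioning on the first day:
t(Surplus) = 1 + 0.3·t(Surplus) + 0.25·t(Medium)
t(Medium) = 1 + 0.3·t(Surplus) + 0.35·t(Medium)
Solving: t(Surplus) = 2.3684, t(Medium) = 2.6316.
Expected days from Medium to Backorder: 2.6316.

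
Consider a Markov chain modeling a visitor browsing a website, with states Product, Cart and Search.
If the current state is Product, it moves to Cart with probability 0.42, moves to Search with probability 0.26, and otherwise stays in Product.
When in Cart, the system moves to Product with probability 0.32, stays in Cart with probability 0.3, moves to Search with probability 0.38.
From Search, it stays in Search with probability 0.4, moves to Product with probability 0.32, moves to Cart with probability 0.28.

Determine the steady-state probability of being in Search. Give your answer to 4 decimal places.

0.3486

Let the stationary distribution be π with π = πP and π_1 + π_2 + π_3 = 1.
π_1 = 0.32·π_1 + 0.32·π_2 + 0.32·π_3
π_2 = 0.42·π_1 + 0.3·π_2 + 0.28·π_3
Solving with the normalization constraint gives π = (0.3200, 0.3314, 0.3486).
So the stationary probability of Search is 0.3486.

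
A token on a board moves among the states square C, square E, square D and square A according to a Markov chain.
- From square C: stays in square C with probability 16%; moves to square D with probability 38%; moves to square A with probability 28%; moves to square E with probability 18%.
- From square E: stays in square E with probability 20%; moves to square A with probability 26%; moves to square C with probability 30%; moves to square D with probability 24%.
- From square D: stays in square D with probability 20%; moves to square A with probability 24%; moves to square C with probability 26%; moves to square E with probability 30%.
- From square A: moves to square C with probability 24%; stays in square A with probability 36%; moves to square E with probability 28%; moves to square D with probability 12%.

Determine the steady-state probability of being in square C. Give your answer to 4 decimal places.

0.2399

Let the stationary distribution be π with π = πP and π_1 + π_2 + π_3 + π_4 = 1.
π_1 = 0.16·π_1 + 0.3·π_2 + 0.26·π_3 + 0.24·π_4
π_2 = 0.18·π_1 + 0.2·π_2 + 0.3·π_3 + 0.28·π_4
π_3 = 0.38·π_1 + 0.24·π_2 + 0.2·π_3 + 0.12·π_4
Solving with the normalization constraint gives π = (0.2399, 0.2413, 0.2297, 0.2891).
So the stationary probability of square C is 0.2399.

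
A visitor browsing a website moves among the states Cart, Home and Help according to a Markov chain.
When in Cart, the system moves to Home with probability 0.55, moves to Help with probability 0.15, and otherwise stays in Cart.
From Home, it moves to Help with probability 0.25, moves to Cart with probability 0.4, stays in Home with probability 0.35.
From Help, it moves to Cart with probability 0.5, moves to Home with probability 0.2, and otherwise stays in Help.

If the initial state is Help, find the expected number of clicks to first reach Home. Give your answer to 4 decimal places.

2.8916

Let t(s) be the expected number of clicks to first reach Home from state s, with t(Home) = 0. Conditioning on the first click:
t(Cart) = 1 + 0.3·t(Cart) + 0.15·t(Help)
t(Help) = 1 + 0.5·t(Cart) + 0.3·t(Help)
Solving: t(Cart) = 2.0482, t(Help) = 2.8916.
Expected clicks from Help to Home: 2.8916.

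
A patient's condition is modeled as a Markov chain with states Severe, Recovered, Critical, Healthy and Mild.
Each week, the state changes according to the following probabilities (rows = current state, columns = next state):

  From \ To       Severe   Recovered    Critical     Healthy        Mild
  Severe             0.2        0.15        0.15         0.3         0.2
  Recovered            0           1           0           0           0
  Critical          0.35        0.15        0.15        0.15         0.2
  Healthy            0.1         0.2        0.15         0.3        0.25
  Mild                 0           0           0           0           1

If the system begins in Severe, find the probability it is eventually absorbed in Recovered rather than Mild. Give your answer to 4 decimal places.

0.4338

Let h(s) be the probability of absorption at Recovered starting from transient state s. Then h(Recovered) = 1 and h(Mild) = 0. By first-step analysis:
h(Severe) = 0.2·h(Severe) + 0.15·1 + 0.15·h(Critical) + 0.3·h(Healthy) + 0.2·0
h(Critical) = 0.35·h(Severe) + 0.15·1 + 0.15·h(Critical) + 0.15·h(Healthy) + 0.2·0
h(Healthy) = 0.1·h(Severe) + 0.2·1 + 0.15·h(Critical) + 0.3·h(Healthy) + 0.25·0
Solving: h(Severe) = 0.4338, h(Critical) = 0.4328, h(Healthy) = 0.4404.
Starting from Severe, the probability is 0.4338.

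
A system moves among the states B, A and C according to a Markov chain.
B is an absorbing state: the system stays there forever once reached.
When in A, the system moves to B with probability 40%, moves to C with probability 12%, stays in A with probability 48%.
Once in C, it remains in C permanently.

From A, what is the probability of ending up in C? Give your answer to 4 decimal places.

Let h(s) be the probability of absorption at C starting from transient state s. Then h(C) = 1 and h(B) = 0. By first-step analysis:
h(A) = 0.4·0 + 0.48·h(A) + 0.12·1
Solving: h(A) = 0.2308.
Starting from A, the probability is 0.2308.

0.2308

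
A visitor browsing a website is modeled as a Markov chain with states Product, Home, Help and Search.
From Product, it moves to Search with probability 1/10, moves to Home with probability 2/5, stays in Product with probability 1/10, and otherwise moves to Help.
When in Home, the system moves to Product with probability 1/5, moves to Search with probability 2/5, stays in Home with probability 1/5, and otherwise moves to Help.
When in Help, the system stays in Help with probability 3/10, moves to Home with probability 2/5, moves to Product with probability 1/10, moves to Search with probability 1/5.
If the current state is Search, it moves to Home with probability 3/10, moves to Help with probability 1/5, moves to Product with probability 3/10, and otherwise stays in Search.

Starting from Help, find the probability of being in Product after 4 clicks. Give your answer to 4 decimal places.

0.1797

Propagate the distribution vector 4 clicks from Help.
After 0 clicks: (0.0000, 0.0000, 1.0000, 0.0000)
After 1 click: (0.1000, 0.4000, 0.3000, 0.2000)
After 2 clicks: (0.1800, 0.3000, 0.2500, 0.2700)
After 3 clicks: (0.1840, 0.3130, 0.2610, 0.2420)
After 4 clicks: (0.1797, 0.3132, 0.2629, 0.2442)
P(in Product after 4 clicks) = 0.1797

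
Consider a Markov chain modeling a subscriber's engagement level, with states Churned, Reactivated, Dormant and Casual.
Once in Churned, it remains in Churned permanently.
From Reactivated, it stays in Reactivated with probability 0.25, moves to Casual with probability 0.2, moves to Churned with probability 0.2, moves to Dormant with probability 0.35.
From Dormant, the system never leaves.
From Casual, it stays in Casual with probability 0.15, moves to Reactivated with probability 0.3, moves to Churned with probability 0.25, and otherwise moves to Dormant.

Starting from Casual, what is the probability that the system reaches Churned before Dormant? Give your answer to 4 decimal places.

0.4286

Let h(s) be the probability of absorption at Churned starting from transient state s. Then h(Churned) = 1 and h(Dormant) = 0. By first-step analysis:
h(Reactivated) = 0.2·1 + 0.25·h(Reactivated) + 0.35·0 + 0.2·h(Casual)
h(Casual) = 0.25·1 + 0.3·h(Reactivated) + 0.3·0 + 0.15·h(Casual)
Solving: h(Reactivated) = 0.3810, h(Casual) = 0.4286.
Starting from Casual, the probability is 0.4286.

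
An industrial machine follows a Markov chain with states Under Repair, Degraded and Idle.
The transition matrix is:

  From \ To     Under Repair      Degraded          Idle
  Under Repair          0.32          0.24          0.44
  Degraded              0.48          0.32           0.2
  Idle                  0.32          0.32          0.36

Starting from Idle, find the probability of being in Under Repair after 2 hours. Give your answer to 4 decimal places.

Sum over the intermediate state after 1 hour:
P = P(Idle→Under Repair)·P(Under Repair→Under Repair) + P(Idle→Degraded)·P(Degraded→Under Repair) + P(Idle→Idle)·P(Idle→Under Repair)
  = 0.32×0.32 + 0.32×0.48 + 0.36×0.32
  = 0.1024 + 0.1536 + 0.1152 = 0.3712

0.3712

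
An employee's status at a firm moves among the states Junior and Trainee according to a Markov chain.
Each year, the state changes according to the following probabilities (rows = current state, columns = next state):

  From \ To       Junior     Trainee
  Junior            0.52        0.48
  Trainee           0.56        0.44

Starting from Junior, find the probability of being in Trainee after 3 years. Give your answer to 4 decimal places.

0.4616

Propagate the distribution vector 3 years from Junior.
After 0 years: (1.0000, 0.0000)
After 1 year: (0.5200, 0.4800)
After 2 years: (0.5392, 0.4608)
After 3 years: (0.5384, 0.4616)
P(in Trainee after 3 years) = 0.4616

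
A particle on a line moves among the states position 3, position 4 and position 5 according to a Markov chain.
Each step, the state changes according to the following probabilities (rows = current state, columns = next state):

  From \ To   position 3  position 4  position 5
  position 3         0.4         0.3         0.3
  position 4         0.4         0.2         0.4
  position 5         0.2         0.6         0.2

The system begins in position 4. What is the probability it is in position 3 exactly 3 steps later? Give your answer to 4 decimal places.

Propagate the distribution vector 3 steps from position 4.
After 0 steps: (0.0000, 1.0000, 0.0000)
After 1 step: (0.4000, 0.2000, 0.4000)
After 2 steps: (0.3200, 0.4000, 0.2800)
After 3 steps: (0.3440, 0.3440, 0.3120)
P(in position 3 after 3 steps) = 0.3440

0.3440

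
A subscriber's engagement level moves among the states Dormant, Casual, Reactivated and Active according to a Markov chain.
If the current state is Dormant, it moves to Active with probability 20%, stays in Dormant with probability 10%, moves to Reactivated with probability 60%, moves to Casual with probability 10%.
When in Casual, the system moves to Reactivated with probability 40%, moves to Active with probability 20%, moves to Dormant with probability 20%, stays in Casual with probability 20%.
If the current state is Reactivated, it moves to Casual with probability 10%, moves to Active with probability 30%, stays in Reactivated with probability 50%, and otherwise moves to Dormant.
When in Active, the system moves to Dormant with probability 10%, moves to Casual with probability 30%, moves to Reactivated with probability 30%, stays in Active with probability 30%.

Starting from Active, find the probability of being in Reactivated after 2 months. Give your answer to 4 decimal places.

Propagate the distribution vector 2 months from Active.
After 0 months: (0.0000, 0.0000, 0.0000, 1.0000)
After 1 month: (0.1000, 0.3000, 0.3000, 0.3000)
After 2 months: (0.1300, 0.1900, 0.4200, 0.2600)
P(in Reactivated after 2 months) = 0.4200

0.4200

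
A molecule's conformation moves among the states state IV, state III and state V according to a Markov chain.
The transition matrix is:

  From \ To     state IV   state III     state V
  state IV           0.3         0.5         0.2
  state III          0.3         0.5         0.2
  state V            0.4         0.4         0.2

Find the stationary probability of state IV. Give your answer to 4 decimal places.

0.3200

Let the stationary distribution be π with π = πP and π_1 + π_2 + π_3 = 1.
π_1 = 0.3·π_1 + 0.3·π_2 + 0.4·π_3
π_2 = 0.5·π_1 + 0.5·π_2 + 0.4·π_3
Solving with the normalization constraint gives π = (0.3200, 0.4800, 0.2000).
So the stationary probability of state IV is 0.3200.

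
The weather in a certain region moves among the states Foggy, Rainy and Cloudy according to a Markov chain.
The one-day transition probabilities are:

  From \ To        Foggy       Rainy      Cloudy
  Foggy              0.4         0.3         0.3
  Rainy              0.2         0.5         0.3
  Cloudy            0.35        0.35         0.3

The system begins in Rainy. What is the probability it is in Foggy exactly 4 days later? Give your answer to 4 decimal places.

0.3054

Propagate the distribution vector 4 days from Rainy.
After 0 days: (0.0000, 1.0000, 0.0000)
After 1 day: (0.2000, 0.5000, 0.3000)
After 2 days: (0.2850, 0.4150, 0.3000)
After 3 days: (0.3020, 0.3980, 0.3000)
After 4 days: (0.3054, 0.3946, 0.3000)
P(in Foggy after 4 days) = 0.3054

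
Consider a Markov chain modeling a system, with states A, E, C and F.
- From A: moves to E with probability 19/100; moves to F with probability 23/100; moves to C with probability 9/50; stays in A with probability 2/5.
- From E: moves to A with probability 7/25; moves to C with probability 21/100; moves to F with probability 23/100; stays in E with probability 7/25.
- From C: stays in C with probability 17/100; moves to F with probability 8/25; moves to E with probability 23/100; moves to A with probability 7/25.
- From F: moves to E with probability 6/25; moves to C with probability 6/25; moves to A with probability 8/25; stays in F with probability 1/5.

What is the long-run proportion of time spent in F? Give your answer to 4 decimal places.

Let the stationary distribution be π with π = πP and π_1 + π_2 + π_3 + π_4 = 1.
π_1 = 0.4·π_1 + 0.28·π_2 + 0.28·π_3 + 0.32·π_4
π_2 = 0.19·π_1 + 0.28·π_2 + 0.23·π_3 + 0.24·π_4
π_3 = 0.18·π_1 + 0.21·π_2 + 0.17·π_3 + 0.24·π_4
Solving with the normalization constraint gives π = (0.3291, 0.2308, 0.1994, 0.2407).
So the stationary probability of F is 0.2407.

0.2407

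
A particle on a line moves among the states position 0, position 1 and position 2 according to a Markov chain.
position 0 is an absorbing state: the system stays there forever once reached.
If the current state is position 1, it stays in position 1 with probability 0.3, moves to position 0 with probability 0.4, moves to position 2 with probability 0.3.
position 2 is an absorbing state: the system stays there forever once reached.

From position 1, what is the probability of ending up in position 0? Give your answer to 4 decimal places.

0.5714

Let h(s) be the probability of absorption at position 0 starting from transient state s. Then h(position 0) = 1 and h(position 2) = 0. By first-step analysis:
h(position 1) = 0.4·1 + 0.3·h(position 1) + 0.3·0
Solving: h(position 1) = 0.5714.
Starting from position 1, the probability is 0.5714.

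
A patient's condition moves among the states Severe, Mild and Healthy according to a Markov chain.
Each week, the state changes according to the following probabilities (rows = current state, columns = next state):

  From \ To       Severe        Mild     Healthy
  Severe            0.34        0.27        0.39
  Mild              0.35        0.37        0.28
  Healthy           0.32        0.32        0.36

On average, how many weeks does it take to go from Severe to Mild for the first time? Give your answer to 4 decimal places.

Let t(s) be the expected number of weeks to first reach Mild from state s, with t(Mild) = 0. Conditioning on the first week:
t(Severe) = 1 + 0.34·t(Severe) + 0.39·t(Healthy)
t(Healthy) = 1 + 0.32·t(Severe) + 0.36·t(Healthy)
Solving: t(Severe) = 3.4610, t(Healthy) = 3.2930.
Expected weeks from Severe to Mild: 3.4610.

3.4610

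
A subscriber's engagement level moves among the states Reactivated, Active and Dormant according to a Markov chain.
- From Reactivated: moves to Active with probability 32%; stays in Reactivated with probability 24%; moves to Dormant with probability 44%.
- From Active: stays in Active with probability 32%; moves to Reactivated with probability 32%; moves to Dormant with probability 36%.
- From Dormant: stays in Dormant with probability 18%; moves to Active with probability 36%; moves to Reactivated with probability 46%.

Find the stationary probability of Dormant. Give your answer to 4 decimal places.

0.3281

Let the stationary distribution be π with π = πP and π_1 + π_2 + π_3 = 1.
π_1 = 0.24·π_1 + 0.32·π_2 + 0.46·π_3
π_2 = 0.32·π_1 + 0.32·π_2 + 0.36·π_3
Solving with the normalization constraint gives π = (0.3388, 0.3331, 0.3281).
So the stationary probability of Dormant is 0.3281.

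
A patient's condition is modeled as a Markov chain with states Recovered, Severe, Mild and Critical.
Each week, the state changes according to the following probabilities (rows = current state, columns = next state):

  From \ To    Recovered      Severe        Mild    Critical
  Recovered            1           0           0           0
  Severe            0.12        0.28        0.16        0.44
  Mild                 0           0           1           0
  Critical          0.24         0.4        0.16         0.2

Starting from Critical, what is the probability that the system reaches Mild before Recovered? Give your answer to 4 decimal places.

Let h(s) be the probability of absorption at Mild starting from transient state s. Then h(Mild) = 1 and h(Recovered) = 0. By first-step analysis:
h(Severe) = 0.12·0 + 0.28·h(Severe) + 0.16·1 + 0.44·h(Critical)
h(Critical) = 0.24·0 + 0.4·h(Severe) + 0.16·1 + 0.2·h(Critical)
Solving: h(Severe) = 0.4960, h(Critical) = 0.4480.
Starting from Critical, the probability is 0.4480.

0.4480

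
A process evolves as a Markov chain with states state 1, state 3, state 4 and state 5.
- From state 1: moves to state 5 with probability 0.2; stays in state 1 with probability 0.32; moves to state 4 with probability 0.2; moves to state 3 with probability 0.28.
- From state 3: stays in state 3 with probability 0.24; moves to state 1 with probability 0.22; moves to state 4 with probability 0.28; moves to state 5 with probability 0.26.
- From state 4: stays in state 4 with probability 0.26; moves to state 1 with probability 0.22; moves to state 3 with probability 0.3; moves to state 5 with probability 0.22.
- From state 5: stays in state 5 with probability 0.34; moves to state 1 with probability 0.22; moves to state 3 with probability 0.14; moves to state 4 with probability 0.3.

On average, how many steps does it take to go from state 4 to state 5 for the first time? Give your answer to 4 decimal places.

Let t(s) be the expected number of steps to first reach state 5 from state s, with t(state 5) = 0. Conditioning on the first step:
t(state 1) = 1 + 0.32·t(state 1) + 0.28·t(state 3) + 0.2·t(state 4)
t(state 3) = 1 + 0.22·t(state 1) + 0.24·t(state 3) + 0.28·t(state 4)
t(state 4) = 1 + 0.22·t(state 1) + 0.3·t(state 3) + 0.26·t(state 4)
Solving: t(state 1) = 4.5219, t(state 3) = 4.2532, t(state 4) = 4.4199.
Expected steps from state 4 to state 5: 4.4199.

4.4199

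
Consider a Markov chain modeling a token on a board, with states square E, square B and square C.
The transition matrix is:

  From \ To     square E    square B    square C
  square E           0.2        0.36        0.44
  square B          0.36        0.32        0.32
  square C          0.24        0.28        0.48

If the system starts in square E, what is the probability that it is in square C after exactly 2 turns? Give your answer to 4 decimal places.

Sum over the intermediate state after 1 turn:
P = P(square E→square E)·P(square E→square C) + P(square E→square B)·P(square B→square C) + P(square E→square C)·P(square C→square C)
  = 0.2×0.44 + 0.36×0.32 + 0.44×0.48
  = 0.0880 + 0.1152 + 0.2112 = 0.4144

0.4144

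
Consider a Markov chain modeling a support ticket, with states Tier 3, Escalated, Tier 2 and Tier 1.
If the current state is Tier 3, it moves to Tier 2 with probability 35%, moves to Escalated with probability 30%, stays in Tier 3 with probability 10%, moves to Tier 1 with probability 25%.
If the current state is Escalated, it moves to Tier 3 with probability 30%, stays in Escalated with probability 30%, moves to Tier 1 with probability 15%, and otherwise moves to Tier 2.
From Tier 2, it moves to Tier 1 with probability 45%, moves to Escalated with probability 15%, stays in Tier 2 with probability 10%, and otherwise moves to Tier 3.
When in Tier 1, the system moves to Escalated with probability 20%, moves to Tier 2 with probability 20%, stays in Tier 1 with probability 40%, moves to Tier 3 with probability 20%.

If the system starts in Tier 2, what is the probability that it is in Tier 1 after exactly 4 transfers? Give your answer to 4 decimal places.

0.3187

Propagate the distribution vector 4 transfers from Tier 2.
After 0 transfers: (0.0000, 0.0000, 1.0000, 0.0000)
After 1 transfer: (0.3000, 0.1500, 0.1000, 0.4500)
After 2 transfers: (0.1950, 0.2400, 0.2425, 0.3225)
After 3 transfers: (0.2288, 0.2314, 0.2170, 0.3229)
After 4 transfers: (0.2220, 0.2352, 0.2242, 0.3187)
P(in Tier 1 after 4 transfers) = 0.3187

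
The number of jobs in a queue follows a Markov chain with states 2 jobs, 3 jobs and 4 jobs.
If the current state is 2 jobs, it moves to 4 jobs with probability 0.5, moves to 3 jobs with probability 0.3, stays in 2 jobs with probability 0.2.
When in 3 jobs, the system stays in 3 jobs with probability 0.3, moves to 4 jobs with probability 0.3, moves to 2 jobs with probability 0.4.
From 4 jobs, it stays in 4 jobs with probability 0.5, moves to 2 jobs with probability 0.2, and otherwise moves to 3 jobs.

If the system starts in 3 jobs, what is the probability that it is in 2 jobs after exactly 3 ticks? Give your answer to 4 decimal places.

Propagate the distribution vector 3 ticks from 3 jobs.
After 0 ticks: (0.0000, 1.0000, 0.0000)
After 1 tick: (0.4000, 0.3000, 0.3000)
After 2 ticks: (0.2600, 0.3000, 0.4400)
After 3 ticks: (0.2600, 0.3000, 0.4400)
P(in 2 jobs after 3 ticks) = 0.2600

0.2600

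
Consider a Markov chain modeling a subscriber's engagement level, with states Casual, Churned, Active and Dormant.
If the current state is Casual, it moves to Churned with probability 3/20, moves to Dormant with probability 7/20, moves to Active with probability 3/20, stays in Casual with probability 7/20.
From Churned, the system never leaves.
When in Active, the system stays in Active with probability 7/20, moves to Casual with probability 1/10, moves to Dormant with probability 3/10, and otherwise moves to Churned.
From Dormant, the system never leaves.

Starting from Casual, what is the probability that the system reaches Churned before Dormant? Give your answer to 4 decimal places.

Let h(s) be the probability of absorption at Churned starting from transient state s. Then h(Churned) = 1 and h(Dormant) = 0. By first-step analysis:
h(Casual) = 0.35·h(Casual) + 0.15·1 + 0.15·h(Active) + 0.35·0
h(Active) = 0.1·h(Casual) + 0.25·1 + 0.35·h(Active) + 0.3·0
Solving: h(Casual) = 0.3313, h(Active) = 0.4356.
Starting from Casual, the probability is 0.3313.

0.3313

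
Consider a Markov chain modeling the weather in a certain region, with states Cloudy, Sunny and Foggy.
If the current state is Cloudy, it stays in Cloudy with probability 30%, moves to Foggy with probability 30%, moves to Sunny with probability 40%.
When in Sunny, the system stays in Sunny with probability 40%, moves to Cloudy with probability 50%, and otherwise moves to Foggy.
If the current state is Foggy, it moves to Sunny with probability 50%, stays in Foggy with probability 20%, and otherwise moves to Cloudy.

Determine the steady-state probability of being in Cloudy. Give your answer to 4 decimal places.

Let the stationary distribution be π with π = πP and π_1 + π_2 + π_3 = 1.
π_1 = 0.3·π_1 + 0.5·π_2 + 0.3·π_3
π_2 = 0.4·π_1 + 0.4·π_2 + 0.5·π_3
Solving with the normalization constraint gives π = (0.3839, 0.4196, 0.1964).
So the stationary probability of Cloudy is 0.3839.

0.3839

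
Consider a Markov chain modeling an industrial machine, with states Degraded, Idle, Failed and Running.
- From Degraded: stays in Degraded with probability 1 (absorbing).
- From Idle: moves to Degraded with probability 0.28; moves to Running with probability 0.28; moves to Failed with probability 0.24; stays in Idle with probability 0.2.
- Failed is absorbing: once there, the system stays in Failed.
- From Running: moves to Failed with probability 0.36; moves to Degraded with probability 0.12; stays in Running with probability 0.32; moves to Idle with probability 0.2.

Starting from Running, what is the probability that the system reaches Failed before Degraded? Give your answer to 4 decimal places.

Let h(s) be the probability of absorption at Failed starting from transient state s. Then h(Failed) = 1 and h(Degraded) = 0. By first-step analysis:
h(Idle) = 0.28·0 + 0.2·h(Idle) + 0.24·1 + 0.28·h(Running)
h(Running) = 0.12·0 + 0.2·h(Idle) + 0.36·1 + 0.32·h(Running)
Solving: h(Idle) = 0.5410, h(Running) = 0.6885.
Starting from Running, the probability is 0.6885.

0.6885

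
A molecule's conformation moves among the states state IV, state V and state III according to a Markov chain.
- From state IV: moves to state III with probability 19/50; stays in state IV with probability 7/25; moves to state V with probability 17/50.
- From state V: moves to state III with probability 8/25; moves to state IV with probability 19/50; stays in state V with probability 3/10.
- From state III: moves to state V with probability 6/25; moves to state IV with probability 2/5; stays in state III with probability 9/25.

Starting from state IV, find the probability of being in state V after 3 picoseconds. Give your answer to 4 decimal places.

Propagate the distribution vector 3 picoseconds from state IV.
After 0 picoseconds: (1.0000, 0.0000, 0.0000)
After 1 picosecond: (0.2800, 0.3400, 0.3800)
After 2 picoseconds: (0.3596, 0.2884, 0.3520)
After 3 picoseconds: (0.3511, 0.2933, 0.3557)
P(in state V after 3 picoseconds) = 0.2933

0.2933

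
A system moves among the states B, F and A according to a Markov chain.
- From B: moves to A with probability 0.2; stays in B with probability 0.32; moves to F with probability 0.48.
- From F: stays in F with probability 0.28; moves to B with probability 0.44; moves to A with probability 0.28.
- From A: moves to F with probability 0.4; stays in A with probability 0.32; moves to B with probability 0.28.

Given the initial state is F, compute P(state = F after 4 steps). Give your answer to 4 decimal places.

0.3831

Propagate the distribution vector 4 steps from F.
After 0 steps: (0.0000, 1.0000, 0.0000)
After 1 step: (0.4400, 0.2800, 0.2800)
After 2 steps: (0.3424, 0.4016, 0.2560)
After 3 steps: (0.3580, 0.3792, 0.2628)
After 4 steps: (0.3550, 0.3831, 0.2619)
P(in F after 4 steps) = 0.3831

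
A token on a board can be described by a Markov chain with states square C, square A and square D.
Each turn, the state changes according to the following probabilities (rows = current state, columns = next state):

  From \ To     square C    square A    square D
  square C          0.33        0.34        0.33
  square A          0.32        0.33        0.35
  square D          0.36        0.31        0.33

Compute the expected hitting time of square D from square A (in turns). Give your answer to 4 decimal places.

Let t(s) be the expected number of turns to first reach square D from state s, with t(square D) = 0. Conditioning on the first turn:
t(square C) = 1 + 0.33·t(square C) + 0.34·t(square A)
t(square A) = 1 + 0.32·t(square C) + 0.33·t(square A)
Solving: t(square C) = 2.9697, t(square A) = 2.9109.
Expected turns from square A to square D: 2.9109.

2.9109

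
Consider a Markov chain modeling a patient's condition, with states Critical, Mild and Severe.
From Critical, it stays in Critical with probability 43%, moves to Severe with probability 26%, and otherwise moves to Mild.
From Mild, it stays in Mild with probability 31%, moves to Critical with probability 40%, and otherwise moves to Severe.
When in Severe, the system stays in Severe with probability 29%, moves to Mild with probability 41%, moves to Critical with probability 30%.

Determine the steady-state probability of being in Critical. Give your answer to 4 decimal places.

Let the stationary distribution be π with π = πP and π_1 + π_2 + π_3 = 1.
π_1 = 0.43·π_1 + 0.4·π_2 + 0.3·π_3
π_2 = 0.31·π_1 + 0.31·π_2 + 0.41·π_3
Solving with the normalization constraint gives π = (0.3837, 0.3378, 0.2785).
So the stationary probability of Critical is 0.3837.

0.3837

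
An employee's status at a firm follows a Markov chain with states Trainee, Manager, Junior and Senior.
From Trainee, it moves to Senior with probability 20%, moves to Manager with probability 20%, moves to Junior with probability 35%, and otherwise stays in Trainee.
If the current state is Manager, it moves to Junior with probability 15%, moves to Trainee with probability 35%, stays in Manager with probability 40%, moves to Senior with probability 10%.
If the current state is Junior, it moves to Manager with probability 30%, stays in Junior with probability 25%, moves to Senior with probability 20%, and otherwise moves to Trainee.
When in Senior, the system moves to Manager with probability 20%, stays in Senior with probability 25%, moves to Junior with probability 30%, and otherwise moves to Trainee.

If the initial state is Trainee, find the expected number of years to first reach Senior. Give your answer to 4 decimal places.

5.8252

Let t(s) be the expected number of years to first reach Senior from state s, with t(Senior) = 0. Conditioning on the first year:
t(Trainee) = 1 + 0.25·t(Trainee) + 0.2·t(Manager) + 0.35·t(Junior)
t(Manager) = 1 + 0.35·t(Trainee) + 0.4·t(Manager) + 0.15·t(Junior)
t(Junior) = 1 + 0.25·t(Trainee) + 0.3·t(Manager) + 0.25·t(Junior)
Solving: t(Trainee) = 5.8252, t(Manager) = 6.5372, t(Junior) = 5.8900.
Expected years from Trainee to Senior: 5.8252.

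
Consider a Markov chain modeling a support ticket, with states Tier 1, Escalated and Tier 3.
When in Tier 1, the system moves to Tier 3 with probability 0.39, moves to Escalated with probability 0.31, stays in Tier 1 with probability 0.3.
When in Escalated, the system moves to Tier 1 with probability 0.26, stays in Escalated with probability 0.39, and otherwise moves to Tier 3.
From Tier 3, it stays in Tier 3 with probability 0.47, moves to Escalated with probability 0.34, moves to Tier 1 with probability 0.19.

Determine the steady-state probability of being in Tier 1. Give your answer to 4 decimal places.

0.2410

Let the stationary distribution be π with π = πP and π_1 + π_2 + π_3 = 1.
π_1 = 0.3·π_1 + 0.26·π_2 + 0.19·π_3
π_2 = 0.31·π_1 + 0.39·π_2 + 0.34·π_3
Solving with the normalization constraint gives π = (0.2410, 0.3503, 0.4087).
So the stationary probability of Tier 1 is 0.2410.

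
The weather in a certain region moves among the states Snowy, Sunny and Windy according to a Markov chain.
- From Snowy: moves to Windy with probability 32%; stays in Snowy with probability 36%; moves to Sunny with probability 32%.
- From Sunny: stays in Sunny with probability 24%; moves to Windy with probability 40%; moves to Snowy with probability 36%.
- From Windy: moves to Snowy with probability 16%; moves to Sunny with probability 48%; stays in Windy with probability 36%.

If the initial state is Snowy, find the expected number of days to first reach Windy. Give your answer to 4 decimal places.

Let t(s) be the expected number of days to first reach Windy from state s, with t(Windy) = 0. Conditioning on the first day:
t(Snowy) = 1 + 0.36·t(Snowy) + 0.32·t(Sunny)
t(Sunny) = 1 + 0.36·t(Snowy) + 0.24·t(Sunny)
Solving: t(Snowy) = 2.9095, t(Sunny) = 2.6940.
Expected days from Snowy to Windy: 2.9095.

2.9095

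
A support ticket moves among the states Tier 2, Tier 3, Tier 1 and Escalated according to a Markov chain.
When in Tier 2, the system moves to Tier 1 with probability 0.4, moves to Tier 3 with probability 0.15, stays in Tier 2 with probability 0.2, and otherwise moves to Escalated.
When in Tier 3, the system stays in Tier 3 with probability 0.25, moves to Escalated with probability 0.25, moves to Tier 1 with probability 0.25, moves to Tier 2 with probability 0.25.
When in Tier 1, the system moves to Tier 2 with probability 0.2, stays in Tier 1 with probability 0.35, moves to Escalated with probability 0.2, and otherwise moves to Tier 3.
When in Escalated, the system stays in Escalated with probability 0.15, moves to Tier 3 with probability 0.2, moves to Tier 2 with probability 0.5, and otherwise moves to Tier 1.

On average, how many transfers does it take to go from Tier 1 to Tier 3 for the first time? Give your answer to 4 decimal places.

4.6780

Let t(s) be the expected number of transfers to first reach Tier 3 from state s, with t(Tier 3) = 0. Conditioning on the first transfer:
t(Tier 2) = 1 + 0.2·t(Tier 2) + 0.4·t(Tier 1) + 0.25·t(Escalated)
t(Tier 1) = 1 + 0.2·t(Tier 2) + 0.35·t(Tier 1) + 0.2·t(Escalated)
t(Escalated) = 1 + 0.5·t(Tier 2) + 0.15·t(Tier 1) + 0.15·t(Escalated)
Solving: t(Tier 2) = 5.1638, t(Tier 1) = 4.6780, t(Escalated) = 5.0395.
Expected transfers from Tier 1 to Tier 3: 4.6780.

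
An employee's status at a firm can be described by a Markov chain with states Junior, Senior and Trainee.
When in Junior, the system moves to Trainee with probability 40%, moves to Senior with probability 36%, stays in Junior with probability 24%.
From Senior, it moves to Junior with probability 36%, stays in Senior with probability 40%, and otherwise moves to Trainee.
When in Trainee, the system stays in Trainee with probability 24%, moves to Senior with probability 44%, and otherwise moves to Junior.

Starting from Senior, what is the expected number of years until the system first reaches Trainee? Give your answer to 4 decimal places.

3.4314

Let t(s) be the expected number of years to first reach Trainee from state s, with t(Trainee) = 0. Conditioning on the first year:
t(Junior) = 1 + 0.24·t(Junior) + 0.36·t(Senior)
t(Senior) = 1 + 0.36·t(Junior) + 0.4·t(Senior)
Solving: t(Junior) = 2.9412, t(Senior) = 3.4314.
Expected years from Senior to Trainee: 3.4314.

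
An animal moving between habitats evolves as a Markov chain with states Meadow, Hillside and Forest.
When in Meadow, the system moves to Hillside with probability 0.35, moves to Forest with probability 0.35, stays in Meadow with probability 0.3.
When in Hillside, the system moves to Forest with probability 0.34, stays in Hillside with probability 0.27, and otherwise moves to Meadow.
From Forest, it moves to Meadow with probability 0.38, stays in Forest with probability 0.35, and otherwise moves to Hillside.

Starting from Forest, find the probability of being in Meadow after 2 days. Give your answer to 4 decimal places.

Sum over the intermediate state after 1 day:
P = P(Forest→Meadow)·P(Meadow→Meadow) + P(Forest→Hillside)·P(Hillside→Meadow) + P(Forest→Forest)·P(Forest→Meadow)
  = 0.38×0.3 + 0.27×0.39 + 0.35×0.38
  = 0.1140 + 0.1053 + 0.1330 = 0.3523

0.3523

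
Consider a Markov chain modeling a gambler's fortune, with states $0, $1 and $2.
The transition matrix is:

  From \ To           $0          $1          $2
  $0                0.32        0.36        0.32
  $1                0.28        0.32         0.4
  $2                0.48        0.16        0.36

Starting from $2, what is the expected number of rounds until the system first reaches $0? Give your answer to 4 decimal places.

2.2629

Let t(s) be the expected number of rounds to first reach $0 from state s, with t($0) = 0. Conditioning on the first round:
t($1) = 1 + 0.32·t($1) + 0.4·t($2)
t($2) = 1 + 0.16·t($1) + 0.36·t($2)
Solving: t($1) = 2.8017, t($2) = 2.2629.
Expected rounds from $2 to $0: 2.2629.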